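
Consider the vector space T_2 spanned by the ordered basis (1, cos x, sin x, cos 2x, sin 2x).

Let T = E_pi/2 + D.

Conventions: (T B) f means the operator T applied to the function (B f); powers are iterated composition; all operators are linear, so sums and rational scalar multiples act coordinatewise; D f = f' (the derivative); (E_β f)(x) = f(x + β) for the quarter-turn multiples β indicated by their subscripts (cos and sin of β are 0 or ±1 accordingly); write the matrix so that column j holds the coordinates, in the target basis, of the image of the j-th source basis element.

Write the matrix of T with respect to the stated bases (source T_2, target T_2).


the matrix is [[1, 0, 0, 0, 0]; [0, 0, 2, 0, 0]; [0, -2, 0, 0, 0]; [0, 0, 0, -1, 2]; [0, 0, 0, -2, -1]] (rows listed top to bottom)

image of 1: 1
image of cos x: -2sin x
image of sin x: 2cos x
image of cos 2x: -cos 2x - 2sin 2x
image of sin 2x: 2cos 2x - sin 2x
each image's coordinates form column j of the matrix


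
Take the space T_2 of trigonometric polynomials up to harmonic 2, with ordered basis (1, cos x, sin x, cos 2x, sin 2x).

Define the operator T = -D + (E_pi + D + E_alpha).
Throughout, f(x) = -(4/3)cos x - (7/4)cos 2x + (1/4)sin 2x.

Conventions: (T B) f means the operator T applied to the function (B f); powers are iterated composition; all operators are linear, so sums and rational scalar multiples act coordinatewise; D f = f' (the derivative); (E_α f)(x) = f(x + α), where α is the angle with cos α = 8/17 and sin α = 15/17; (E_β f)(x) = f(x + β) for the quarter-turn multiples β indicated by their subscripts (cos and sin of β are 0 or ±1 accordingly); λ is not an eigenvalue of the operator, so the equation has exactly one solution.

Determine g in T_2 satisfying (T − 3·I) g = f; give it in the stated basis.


g(x) = (16/45)cos x - (4/45)sin x + (4933/8356)cos 2x - (2419/8356)sin 2x

write g with unknown coordinates in the stated basis and equate coefficients in (T − 3·I) g = f
solving from the highest basis element down gives g = (16/45)cos x - (4/45)sin x + (4933/8356)cos 2x - (2419/8356)sin 2x
check: T g = -(4/15)cos x - (4/15)sin x + (44/2089)cos 2x - (1292/2089)sin 2x
so T g − 3·g = -(4/3)cos x - (7/4)cos 2x + (1/4)sin 2x = f ✓


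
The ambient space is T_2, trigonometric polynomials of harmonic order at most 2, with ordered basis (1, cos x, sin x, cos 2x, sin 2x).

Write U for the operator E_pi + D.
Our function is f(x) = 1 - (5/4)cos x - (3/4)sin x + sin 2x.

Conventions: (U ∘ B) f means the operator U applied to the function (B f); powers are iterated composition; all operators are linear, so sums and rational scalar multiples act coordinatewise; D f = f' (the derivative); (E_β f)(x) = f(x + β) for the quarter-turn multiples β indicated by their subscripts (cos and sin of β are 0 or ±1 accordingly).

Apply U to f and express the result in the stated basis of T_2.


E_pi f = 1 + (5/4)cos x + (3/4)sin x + sin 2x
D f = -(3/4)cos x + (5/4)sin x + 2cos 2x
(E_pi + D) f = 1 + (1/2)cos x + 2sin x + 2cos 2x + sin 2x

the image equals g(x) = 1 + (1/2)cos x + 2sin x + 2cos 2x + sin 2x


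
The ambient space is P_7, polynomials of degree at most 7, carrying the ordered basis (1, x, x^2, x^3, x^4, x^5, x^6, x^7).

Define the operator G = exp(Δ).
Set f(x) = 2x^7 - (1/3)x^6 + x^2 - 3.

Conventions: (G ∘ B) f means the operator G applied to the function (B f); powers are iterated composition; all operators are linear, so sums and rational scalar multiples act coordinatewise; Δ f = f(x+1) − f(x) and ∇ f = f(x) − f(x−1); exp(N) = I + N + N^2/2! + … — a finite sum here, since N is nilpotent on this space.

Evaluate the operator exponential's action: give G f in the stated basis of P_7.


g(x) = 2x^7 + (41/3)x^6 + 82x^5 + 340x^4 + (3050/3)x^3 + 2110x^2 + 2740x + 5056/3

order-1 term: 14x^6 + 40x^5 + 65x^4 + (190/3)x^3 + 37x^2 + 14x + 8/3
order-2 term: 42x^5 + 205x^4 + 470x^3 + 595x^2 + 404x + 350/3
order-3 term: 70x^4 + (1240/3)x^3 + 1020x^2 + 1210x + 572
order-4 term: 70x^3 + 415x^2 + 890x + 2035/3
order-5 term: 42x^2 + 208x + 275
order-6 term: 14x + 125/3
order-7 term: 2
the series for exp(Δ) f terminates at order 7
exp(Δ) f = 2x^7 + (41/3)x^6 + 82x^5 + 340x^4 + (3050/3)x^3 + 2110x^2 + 2740x + 5056/3


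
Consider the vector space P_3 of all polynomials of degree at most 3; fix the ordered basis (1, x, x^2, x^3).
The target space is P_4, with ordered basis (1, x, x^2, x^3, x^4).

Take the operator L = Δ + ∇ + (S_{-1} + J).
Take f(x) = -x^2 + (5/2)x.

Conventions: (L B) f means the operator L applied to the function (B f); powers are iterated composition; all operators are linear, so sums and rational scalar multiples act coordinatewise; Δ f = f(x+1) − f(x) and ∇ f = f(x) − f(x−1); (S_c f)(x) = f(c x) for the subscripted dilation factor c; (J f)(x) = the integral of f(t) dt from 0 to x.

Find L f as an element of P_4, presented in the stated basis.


Δ f = -2x + 3/2
∇ f = -2x + 7/2
S_{-1} f = -x^2 - (5/2)x
J f = -(1/3)x^3 + (5/4)x^2
(S_{-1} + J) f = -(1/3)x^3 + (1/4)x^2 - (5/2)x
(Δ + ∇ + (S_{-1} + J)) f = -(1/3)x^3 + (1/4)x^2 - (13/2)x + 5

the image equals g(x) = -(1/3)x^3 + (1/4)x^2 - (13/2)x + 5


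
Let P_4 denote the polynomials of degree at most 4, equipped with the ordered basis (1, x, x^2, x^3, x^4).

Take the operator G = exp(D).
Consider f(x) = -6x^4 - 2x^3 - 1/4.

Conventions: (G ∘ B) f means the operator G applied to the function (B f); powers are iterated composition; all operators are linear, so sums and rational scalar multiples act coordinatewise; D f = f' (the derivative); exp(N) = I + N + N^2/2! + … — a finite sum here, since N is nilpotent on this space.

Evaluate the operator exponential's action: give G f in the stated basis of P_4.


order-1 term: -24x^3 - 6x^2
order-2 term: -36x^2 - 6x
order-3 term: -24x - 2
order-4 term: -6
the series for exp(D) f terminates at order 4
exp(D) f = -6x^4 - 26x^3 - 42x^2 - 30x - 33/4

the image equals g(x) = -6x^4 - 26x^3 - 42x^2 - 30x - 33/4


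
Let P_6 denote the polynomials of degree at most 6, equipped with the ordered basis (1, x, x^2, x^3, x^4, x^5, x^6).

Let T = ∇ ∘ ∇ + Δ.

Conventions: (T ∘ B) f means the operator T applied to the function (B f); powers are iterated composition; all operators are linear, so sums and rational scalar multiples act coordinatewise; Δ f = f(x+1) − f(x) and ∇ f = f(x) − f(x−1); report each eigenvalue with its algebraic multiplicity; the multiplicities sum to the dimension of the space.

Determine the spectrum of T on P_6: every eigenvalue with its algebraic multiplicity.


λ = 0 (multiplicity 7)

image of 1: 0
image of x: 1
image of x^2: 2x + 3
image of x^3: 3x^2 + 9x - 5
image of x^4: 4x^3 + 18x^2 - 20x + 15
image of x^5: 5x^4 + 30x^3 - 50x^2 + 75x - 29
image of x^6: 6x^5 + 45x^4 - 100x^3 + 225x^2 - 174x + 63
the matrix is upper triangular; its diagonal is (0, 0, 0, 0, 0, 0, 0)
for a triangular matrix the eigenvalues are the diagonal entries, with algebraic multiplicity their repetition count


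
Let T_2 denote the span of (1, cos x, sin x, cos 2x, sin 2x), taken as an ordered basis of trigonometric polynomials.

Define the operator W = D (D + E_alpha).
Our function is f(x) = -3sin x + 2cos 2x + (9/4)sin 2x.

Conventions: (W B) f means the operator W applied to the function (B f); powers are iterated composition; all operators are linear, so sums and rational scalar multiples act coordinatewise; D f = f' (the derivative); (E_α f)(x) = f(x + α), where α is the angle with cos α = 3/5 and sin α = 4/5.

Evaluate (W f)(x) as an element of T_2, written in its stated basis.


the image equals g(x) = -(9/5)cos x + (27/5)sin x - (131/10)cos 2x - (61/5)sin 2x

D f = -3cos x + (9/2)cos 2x - 4sin 2x
E_alpha f = -(12/5)cos x - (9/5)sin x + (8/5)cos 2x - (51/20)sin 2x
(D + E_alpha) f = -(27/5)cos x - (9/5)sin x + (61/10)cos 2x - (131/20)sin 2x
D (D + E_alpha) f = -(9/5)cos x + (27/5)sin x - (131/10)cos 2x - (61/5)sin 2x


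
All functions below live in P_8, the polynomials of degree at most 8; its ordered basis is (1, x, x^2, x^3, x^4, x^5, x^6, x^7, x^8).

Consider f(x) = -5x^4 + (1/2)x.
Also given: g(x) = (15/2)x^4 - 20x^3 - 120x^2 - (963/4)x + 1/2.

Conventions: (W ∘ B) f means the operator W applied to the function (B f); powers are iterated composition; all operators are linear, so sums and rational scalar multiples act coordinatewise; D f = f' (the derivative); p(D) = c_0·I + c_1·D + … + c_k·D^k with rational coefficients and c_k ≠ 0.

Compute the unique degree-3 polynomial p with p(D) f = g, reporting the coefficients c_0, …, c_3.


D^0 f = -5x^4 + (1/2)x
D^1 f = -20x^3 + 1/2
D^2 f = -60x^2
D^3 f = -120x
matching coefficients of g against c_0 f + c_1 Df + … from the top degree down determines the c_i
solution: c_0 = -3/2, c_1 = 1, c_2 = 2, c_3 = 2

c_0 = -3/2, c_1 = 1, c_2 = 2, c_3 = 2


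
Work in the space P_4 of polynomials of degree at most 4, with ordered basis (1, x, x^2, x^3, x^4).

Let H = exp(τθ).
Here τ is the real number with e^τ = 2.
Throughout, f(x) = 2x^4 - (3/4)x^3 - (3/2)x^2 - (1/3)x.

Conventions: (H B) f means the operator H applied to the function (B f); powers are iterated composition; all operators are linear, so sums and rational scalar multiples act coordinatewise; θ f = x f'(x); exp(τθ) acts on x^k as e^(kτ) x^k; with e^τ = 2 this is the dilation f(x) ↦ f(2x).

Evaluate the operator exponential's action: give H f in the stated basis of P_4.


the image equals g(x) = 32x^4 - 6x^3 - 6x^2 - (2/3)x

exp(τθ) x^k = e^(kτ) x^k; with e^τ = 2 this sends x^k to 2^k x^k
x ↦ 2 x
x^2 ↦ 4 x^2
x^3 ↦ 8 x^3
x^4 ↦ 16 x^4
applying this coordinatewise to f: exp(τθ) f = 32x^4 - 6x^3 - 6x^2 - (2/3)x


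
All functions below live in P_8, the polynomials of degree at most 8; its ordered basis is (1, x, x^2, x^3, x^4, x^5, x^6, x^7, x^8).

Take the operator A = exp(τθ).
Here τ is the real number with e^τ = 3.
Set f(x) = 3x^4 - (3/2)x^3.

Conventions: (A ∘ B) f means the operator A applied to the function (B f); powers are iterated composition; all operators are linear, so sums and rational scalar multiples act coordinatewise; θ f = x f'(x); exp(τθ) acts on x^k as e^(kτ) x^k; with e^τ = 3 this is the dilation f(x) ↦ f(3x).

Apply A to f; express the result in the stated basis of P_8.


g(x) = 243x^4 - (81/2)x^3

exp(τθ) x^k = e^(kτ) x^k; with e^τ = 3 this sends x^k to 3^k x^k
x^3 ↦ 27 x^3
x^4 ↦ 81 x^4
applying this coordinatewise to f: exp(τθ) f = 243x^4 - (81/2)x^3


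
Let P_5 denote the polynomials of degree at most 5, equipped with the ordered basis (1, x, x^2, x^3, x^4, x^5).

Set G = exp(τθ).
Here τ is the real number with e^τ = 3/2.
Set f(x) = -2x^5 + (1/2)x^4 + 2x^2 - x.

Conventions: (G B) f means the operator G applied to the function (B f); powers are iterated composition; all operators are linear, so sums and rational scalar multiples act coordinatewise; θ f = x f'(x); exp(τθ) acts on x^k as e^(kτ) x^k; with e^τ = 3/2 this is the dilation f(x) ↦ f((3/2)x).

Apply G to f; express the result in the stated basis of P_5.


exp(τθ) x^k = e^(kτ) x^k; with e^τ = 3/2 this sends x^k to (3/2)^k x^k
x ↦ 3/2 x
x^2 ↦ 9/4 x^2
x^4 ↦ 81/16 x^4
x^5 ↦ 243/32 x^5
applying this coordinatewise to f: exp(τθ) f = -(243/16)x^5 + (81/32)x^4 + (9/2)x^2 - (3/2)x

the result is g(x) = -(243/16)x^5 + (81/32)x^4 + (9/2)x^2 - (3/2)x


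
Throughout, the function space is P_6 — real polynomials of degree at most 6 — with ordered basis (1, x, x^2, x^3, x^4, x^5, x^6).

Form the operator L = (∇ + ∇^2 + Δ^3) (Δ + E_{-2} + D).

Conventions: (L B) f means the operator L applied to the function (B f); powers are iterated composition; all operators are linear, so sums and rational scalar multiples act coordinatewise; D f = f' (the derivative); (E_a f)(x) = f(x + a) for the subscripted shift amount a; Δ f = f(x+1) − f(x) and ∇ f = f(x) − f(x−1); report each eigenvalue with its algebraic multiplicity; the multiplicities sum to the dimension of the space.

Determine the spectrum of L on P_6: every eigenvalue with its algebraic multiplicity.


image of 1: 0
image of x: 1
image of x^2: 2x + 1
image of x^3: 3x^2 + 3x + 16
image of x^4: 4x^3 + 6x^2 + 64x + 51
image of x^5: 5x^4 + 10x^3 + 160x^2 + 255x + 186
image of x^6: 6x^5 + 15x^4 + 320x^3 + 765x^2 + 1116x + 4205
the matrix is upper triangular; its diagonal is (0, 0, 0, 0, 0, 0, 0)
for a triangular matrix the eigenvalues are the diagonal entries, with algebraic multiplicity their repetition count

λ = 0 (multiplicity 7)


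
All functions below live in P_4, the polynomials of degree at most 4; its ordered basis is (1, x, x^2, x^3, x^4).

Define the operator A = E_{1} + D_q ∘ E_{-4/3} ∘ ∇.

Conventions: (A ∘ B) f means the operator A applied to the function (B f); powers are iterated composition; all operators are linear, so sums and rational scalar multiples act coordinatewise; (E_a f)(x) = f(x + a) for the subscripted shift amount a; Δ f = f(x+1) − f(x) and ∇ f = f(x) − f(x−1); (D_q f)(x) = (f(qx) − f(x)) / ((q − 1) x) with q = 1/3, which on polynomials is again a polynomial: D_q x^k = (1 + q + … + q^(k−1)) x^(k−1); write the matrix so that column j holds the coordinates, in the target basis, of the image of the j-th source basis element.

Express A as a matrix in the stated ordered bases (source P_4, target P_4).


image of 1: 1
image of x: x + 1
image of x^2: x^2 + 2x + 3
image of x^3: x^3 + 3x^2 + 7x - 10
image of x^4: x^4 + 4x^3 + (106/9)x^2 - (76/3)x + 127/3
each image's coordinates form column j of the matrix

the matrix is [[1, 1, 3, -10, 127/3]; [0, 1, 2, 7, -76/3]; [0, 0, 1, 3, 106/9]; [0, 0, 0, 1, 4]; [0, 0, 0, 0, 1]] (rows listed top to bottom)


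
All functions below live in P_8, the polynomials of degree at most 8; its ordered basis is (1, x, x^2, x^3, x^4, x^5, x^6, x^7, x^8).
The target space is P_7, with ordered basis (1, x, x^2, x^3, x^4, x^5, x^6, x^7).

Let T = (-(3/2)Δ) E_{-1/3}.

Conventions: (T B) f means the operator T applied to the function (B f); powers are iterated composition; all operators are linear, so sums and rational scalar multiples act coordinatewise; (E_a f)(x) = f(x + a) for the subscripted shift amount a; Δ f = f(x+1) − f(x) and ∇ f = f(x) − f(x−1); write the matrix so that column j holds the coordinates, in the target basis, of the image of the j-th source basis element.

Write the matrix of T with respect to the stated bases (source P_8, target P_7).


the matrix is [[0, -3/2, -1/2, -1/2, -5/18, -11/54, -7/54, -43/486, -85/1458]; [0, 0, -3, -3/2, -2, -25/18, -11/9, -49/54, -172/243]; [0, 0, 0, -9/2, -3, -5, -25/6, -77/18, -98/27]; [0, 0, 0, 0, -6, -5, -10, -175/18, -308/27]; [0, 0, 0, 0, 0, -15/2, -15/2, -35/2, -175/9]; [0, 0, 0, 0, 0, 0, -9, -21/2, -28]; [0, 0, 0, 0, 0, 0, 0, -21/2, -14]; [0, 0, 0, 0, 0, 0, 0, 0, -12]] (rows listed top to bottom)

image of 1: 0
image of x: -3/2
image of x^2: -3x - 1/2
image of x^3: -(9/2)x^2 - (3/2)x - 1/2
image of x^4: -6x^3 - 3x^2 - 2x - 5/18
image of x^5: -(15/2)x^4 - 5x^3 - 5x^2 - (25/18)x - 11/54
image of x^6: -9x^5 - (15/2)x^4 - 10x^3 - (25/6)x^2 - (11/9)x - 7/54
image of x^7: -(21/2)x^6 - (21/2)x^5 - (35/2)x^4 - (175/18)x^3 - (77/18)x^2 - (49/54)x - 43/486
image of x^8: -12x^7 - 14x^6 - 28x^5 - (175/9)x^4 - (308/27)x^3 - (98/27)x^2 - (172/243)x - 85/1458
each image's coordinates form column j of the matrix


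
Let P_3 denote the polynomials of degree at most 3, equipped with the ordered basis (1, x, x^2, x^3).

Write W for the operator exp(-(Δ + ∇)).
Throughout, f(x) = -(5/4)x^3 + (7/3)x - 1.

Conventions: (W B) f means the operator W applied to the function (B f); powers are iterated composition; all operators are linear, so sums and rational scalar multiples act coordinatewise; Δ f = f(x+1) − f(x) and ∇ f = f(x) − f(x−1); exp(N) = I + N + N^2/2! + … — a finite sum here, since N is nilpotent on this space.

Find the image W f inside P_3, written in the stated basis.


order-1 term: (15/2)x^2 - 13/6
order-2 term: -15x
order-3 term: 10
the series for exp(-(Δ + ∇)) f terminates at order 3
exp(-(Δ + ∇)) f = -(5/4)x^3 + (15/2)x^2 - (38/3)x + 41/6

the image equals g(x) = -(5/4)x^3 + (15/2)x^2 - (38/3)x + 41/6


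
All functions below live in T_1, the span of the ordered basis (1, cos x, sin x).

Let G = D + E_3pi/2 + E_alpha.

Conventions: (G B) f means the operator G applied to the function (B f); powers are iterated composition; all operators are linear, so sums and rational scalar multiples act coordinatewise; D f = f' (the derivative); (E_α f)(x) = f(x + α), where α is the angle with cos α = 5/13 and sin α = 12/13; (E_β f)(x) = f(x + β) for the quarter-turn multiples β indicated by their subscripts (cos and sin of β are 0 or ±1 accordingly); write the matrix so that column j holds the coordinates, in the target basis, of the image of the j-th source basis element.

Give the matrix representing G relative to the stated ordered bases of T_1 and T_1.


image of 1: 2
image of cos x: (5/13)cos x - (12/13)sin x
image of sin x: (12/13)cos x + (5/13)sin x
each image's coordinates form column j of the matrix

the matrix is [[2, 0, 0]; [0, 5/13, 12/13]; [0, -12/13, 5/13]] (rows listed top to bottom)


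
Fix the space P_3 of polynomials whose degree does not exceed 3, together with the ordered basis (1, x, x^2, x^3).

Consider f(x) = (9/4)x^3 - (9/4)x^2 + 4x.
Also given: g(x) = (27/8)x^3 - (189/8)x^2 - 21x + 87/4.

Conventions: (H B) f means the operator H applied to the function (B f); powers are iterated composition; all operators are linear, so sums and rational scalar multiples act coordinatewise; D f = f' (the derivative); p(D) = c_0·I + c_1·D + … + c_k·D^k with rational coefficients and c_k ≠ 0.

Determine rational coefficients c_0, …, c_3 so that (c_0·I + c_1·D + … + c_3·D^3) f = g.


D^0 f = (9/4)x^3 - (9/4)x^2 + 4x
D^1 f = (27/4)x^2 - (9/2)x + 4
D^2 f = (27/2)x - 9/2
D^3 f = 27/2
matching coefficients of g against c_0 f + c_1 Df + … from the top degree down determines the c_i
solution: c_0 = 3/2, c_1 = -3, c_2 = -3, c_3 = 3/2

c_0 = 3/2, c_1 = -3, c_2 = -3, c_3 = 3/2


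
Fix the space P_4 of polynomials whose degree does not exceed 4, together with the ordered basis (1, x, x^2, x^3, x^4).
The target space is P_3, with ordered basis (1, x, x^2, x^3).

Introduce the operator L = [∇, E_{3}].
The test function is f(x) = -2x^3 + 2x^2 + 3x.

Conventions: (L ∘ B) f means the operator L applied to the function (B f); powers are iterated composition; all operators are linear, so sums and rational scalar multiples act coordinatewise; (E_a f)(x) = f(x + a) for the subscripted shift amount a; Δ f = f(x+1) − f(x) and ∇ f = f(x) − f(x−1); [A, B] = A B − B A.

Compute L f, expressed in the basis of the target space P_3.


the image equals g(x) = 0

E_{3} f = -2x^3 - 16x^2 - 39x - 27
∇ E_{3} f = -6x^2 - 26x - 25
∇ f = -6x^2 + 10x - 1
E_{3} ∇ f = -6x^2 - 26x - 25
[∇, E_{3}] f = 0


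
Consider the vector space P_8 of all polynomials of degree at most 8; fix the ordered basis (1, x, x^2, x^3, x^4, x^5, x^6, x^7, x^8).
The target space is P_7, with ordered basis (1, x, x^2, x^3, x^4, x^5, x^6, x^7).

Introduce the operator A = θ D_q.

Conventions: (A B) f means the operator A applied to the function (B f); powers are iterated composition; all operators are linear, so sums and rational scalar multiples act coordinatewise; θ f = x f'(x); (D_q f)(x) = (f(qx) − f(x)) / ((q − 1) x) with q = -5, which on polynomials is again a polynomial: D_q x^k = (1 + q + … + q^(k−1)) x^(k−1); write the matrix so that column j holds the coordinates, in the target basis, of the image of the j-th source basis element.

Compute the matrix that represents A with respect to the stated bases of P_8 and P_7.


image of 1: 0
image of x: 0
image of x^2: -4x
image of x^3: 42x^2
image of x^4: -312x^3
image of x^5: 2084x^4
image of x^6: -13020x^5
image of x^7: 78126x^6
image of x^8: -455728x^7
each image's coordinates form column j of the matrix

the matrix is [[0, 0, 0, 0, 0, 0, 0, 0, 0]; [0, 0, -4, 0, 0, 0, 0, 0, 0]; [0, 0, 0, 42, 0, 0, 0, 0, 0]; [0, 0, 0, 0, -312, 0, 0, 0, 0]; [0, 0, 0, 0, 0, 2084, 0, 0, 0]; [0, 0, 0, 0, 0, 0, -13020, 0, 0]; [0, 0, 0, 0, 0, 0, 0, 78126, 0]; [0, 0, 0, 0, 0, 0, 0, 0, -455728]] (rows listed top to bottom)


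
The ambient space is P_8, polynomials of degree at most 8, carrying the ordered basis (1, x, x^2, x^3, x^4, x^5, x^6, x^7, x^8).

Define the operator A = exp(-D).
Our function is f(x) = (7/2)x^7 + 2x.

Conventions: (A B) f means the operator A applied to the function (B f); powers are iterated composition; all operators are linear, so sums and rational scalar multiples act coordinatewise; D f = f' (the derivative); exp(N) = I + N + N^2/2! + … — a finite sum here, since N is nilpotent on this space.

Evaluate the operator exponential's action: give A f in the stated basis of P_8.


g(x) = (7/2)x^7 - (49/2)x^6 + (147/2)x^5 - (245/2)x^4 + (245/2)x^3 - (147/2)x^2 + (53/2)x - 11/2

order-1 term: -(49/2)x^6 - 2
order-2 term: (147/2)x^5
order-3 term: -(245/2)x^4
order-4 term: (245/2)x^3
order-5 term: -(147/2)x^2
order-6 term: (49/2)x
order-7 term: -7/2
the series for exp(-D) f terminates at order 7
exp(-D) f = (7/2)x^7 - (49/2)x^6 + (147/2)x^5 - (245/2)x^4 + (245/2)x^3 - (147/2)x^2 + (53/2)x - 11/2


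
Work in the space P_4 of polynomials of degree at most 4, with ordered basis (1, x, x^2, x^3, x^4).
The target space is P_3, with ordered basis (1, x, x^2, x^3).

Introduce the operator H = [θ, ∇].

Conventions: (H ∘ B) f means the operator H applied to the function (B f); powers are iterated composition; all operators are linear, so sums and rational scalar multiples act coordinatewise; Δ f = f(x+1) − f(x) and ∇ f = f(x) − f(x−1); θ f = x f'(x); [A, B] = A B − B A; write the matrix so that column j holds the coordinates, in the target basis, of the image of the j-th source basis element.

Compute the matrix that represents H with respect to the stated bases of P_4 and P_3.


the matrix is [[0, -1, 2, -3, 4]; [0, 0, -2, 6, -12]; [0, 0, 0, -3, 12]; [0, 0, 0, 0, -4]] (rows listed top to bottom)

image of 1: 0
image of x: -1
image of x^2: -2x + 2
image of x^3: -3x^2 + 6x - 3
image of x^4: -4x^3 + 12x^2 - 12x + 4
each image's coordinates form column j of the matrix


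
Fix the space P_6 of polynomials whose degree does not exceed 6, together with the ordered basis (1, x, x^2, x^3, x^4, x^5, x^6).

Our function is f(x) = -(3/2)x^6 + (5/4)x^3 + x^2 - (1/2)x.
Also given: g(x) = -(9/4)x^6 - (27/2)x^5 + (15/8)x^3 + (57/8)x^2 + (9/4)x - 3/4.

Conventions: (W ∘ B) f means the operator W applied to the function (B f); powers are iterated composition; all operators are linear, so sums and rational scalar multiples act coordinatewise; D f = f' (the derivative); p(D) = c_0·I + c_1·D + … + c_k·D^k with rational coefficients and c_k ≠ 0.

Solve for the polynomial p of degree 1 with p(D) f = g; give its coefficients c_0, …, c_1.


p(D) = (3/2)·I + (3/2)·D, i.e. c_0 = 3/2, c_1 = 3/2

D^0 f = -(3/2)x^6 + (5/4)x^3 + x^2 - (1/2)x
D^1 f = -9x^5 + (15/4)x^2 + 2x - 1/2
matching coefficients of g against c_0 f + c_1 Df + … from the top degree down determines the c_i
solution: c_0 = 3/2, c_1 = 3/2


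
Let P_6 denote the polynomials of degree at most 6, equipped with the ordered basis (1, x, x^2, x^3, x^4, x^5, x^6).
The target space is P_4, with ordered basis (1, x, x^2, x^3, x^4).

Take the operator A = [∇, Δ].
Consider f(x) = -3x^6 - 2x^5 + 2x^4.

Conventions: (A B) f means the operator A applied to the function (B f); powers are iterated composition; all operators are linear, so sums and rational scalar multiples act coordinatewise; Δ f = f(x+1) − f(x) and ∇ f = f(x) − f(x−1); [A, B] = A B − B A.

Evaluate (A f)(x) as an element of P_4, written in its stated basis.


the result is g(x) = 0

Δ f = -18x^5 - 55x^4 - 72x^3 - 53x^2 - 20x - 3
∇ Δ f = -90x^4 - 40x^3 - 66x^2 - 20x - 2
∇ f = -18x^5 + 35x^4 - 32x^3 + 13x^2 - 1
Δ ∇ f = -90x^4 - 40x^3 - 66x^2 - 20x - 2
[∇, Δ] f = 0


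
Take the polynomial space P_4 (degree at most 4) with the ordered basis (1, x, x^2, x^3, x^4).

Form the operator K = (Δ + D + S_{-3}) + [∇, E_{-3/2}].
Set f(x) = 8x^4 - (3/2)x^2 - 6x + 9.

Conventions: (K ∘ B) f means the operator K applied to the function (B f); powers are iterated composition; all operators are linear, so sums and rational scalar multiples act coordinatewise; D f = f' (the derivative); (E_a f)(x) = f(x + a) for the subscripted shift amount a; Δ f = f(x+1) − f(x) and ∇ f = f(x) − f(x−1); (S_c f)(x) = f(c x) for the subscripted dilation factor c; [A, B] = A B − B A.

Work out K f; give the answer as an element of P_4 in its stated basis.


Δ f = 32x^3 + 48x^2 + 29x + 1/2
D f = 32x^3 - 3x - 6
S_{-3} f = 648x^4 - (27/2)x^2 + 18x + 9
(Δ + D + S_{-3}) f = 648x^4 + 64x^3 + (69/2)x^2 + 44x + 7/2
E_{-3/2} f = 8x^4 - 48x^3 + (213/2)x^2 - (219/2)x + 441/8
∇ E_{-3/2} f = 32x^3 - 192x^2 + 389x - 272
∇ f = 32x^3 - 48x^2 + 29x - 25/2
E_{-3/2} ∇ f = 32x^3 - 192x^2 + 389x - 272
[∇, E_{-3/2}] f = 0
((Δ + D + S_{-3}) + [∇, E_{-3/2}]) f = 648x^4 + 64x^3 + (69/2)x^2 + 44x + 7/2

g(x) = 648x^4 + 64x^3 + (69/2)x^2 + 44x + 7/2


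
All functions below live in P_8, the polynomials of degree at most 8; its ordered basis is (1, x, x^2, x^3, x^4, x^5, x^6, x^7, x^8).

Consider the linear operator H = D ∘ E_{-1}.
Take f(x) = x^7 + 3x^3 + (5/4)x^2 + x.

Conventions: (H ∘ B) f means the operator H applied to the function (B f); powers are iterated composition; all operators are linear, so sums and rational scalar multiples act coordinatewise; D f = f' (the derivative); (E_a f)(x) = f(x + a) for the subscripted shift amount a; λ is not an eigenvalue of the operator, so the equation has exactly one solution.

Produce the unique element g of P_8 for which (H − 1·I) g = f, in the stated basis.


write g with unknown coordinates in the stated basis and equate coefficients in (H − 1·I) g = f
solving from the highest basis element down gives g = -x^7 - 7x^6 + 105x^4 + 137x^3 - (2141/4)x^2 - (1603/2)x + 295
check: H g = -7x^6 + 105x^4 + 140x^3 - 534x^2 - (1601/2)x + 295
so H g − 1·g = x^7 + 3x^3 + (5/4)x^2 + x = f ✓

the image equals g(x) = -x^7 - 7x^6 + 105x^4 + 137x^3 - (2141/4)x^2 - (1603/2)x + 295


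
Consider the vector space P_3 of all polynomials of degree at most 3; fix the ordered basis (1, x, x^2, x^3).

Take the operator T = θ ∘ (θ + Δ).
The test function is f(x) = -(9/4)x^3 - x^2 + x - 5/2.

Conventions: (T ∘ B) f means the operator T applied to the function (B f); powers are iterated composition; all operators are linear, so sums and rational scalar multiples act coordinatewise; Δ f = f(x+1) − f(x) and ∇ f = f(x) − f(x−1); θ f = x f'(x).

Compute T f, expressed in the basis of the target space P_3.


θ f = -(27/4)x^3 - 2x^2 + x
Δ f = -(27/4)x^2 - (35/4)x - 9/4
(θ + Δ) f = -(27/4)x^3 - (35/4)x^2 - (31/4)x - 9/4
θ (θ + Δ) f = -(81/4)x^3 - (35/2)x^2 - (31/4)x

the image equals g(x) = -(81/4)x^3 - (35/2)x^2 - (31/4)x


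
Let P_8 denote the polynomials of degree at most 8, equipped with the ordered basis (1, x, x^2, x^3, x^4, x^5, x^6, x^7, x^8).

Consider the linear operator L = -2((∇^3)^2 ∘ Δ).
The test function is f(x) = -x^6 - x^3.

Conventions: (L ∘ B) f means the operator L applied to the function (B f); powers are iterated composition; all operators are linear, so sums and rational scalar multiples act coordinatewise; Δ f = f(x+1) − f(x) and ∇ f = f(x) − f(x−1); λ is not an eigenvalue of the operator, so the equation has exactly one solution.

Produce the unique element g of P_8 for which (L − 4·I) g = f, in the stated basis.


g(x) = (1/4)x^6 + (1/4)x^3

write g with unknown coordinates in the stated basis and equate coefficients in (L − 4·I) g = f
solving from the highest basis element down gives g = (1/4)x^6 + (1/4)x^3
check: L g = 0
so L g − 4·g = -x^6 - x^3 = f ✓


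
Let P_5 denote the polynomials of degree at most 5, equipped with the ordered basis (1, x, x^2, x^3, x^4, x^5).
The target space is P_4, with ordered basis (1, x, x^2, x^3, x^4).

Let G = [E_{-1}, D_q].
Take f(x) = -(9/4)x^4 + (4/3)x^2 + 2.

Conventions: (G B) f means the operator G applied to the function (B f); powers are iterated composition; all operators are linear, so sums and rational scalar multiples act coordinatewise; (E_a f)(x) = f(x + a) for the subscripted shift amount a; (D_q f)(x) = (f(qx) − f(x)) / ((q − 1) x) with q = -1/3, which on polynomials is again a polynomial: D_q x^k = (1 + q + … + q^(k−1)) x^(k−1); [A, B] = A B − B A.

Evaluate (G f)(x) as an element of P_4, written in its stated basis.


g(x) = -2x^2 + 4x - 50/9

D_q f = -(5/3)x^3 + (8/9)x
E_{-1} D_q f = -(5/3)x^3 + 5x^2 - (37/9)x + 7/9
E_{-1} f = -(9/4)x^4 + 9x^3 - (73/6)x^2 + (19/3)x + 13/12
D_q E_{-1} f = -(5/3)x^3 + 7x^2 - (73/9)x + 19/3
[E_{-1}, D_q] f = -2x^2 + 4x - 50/9


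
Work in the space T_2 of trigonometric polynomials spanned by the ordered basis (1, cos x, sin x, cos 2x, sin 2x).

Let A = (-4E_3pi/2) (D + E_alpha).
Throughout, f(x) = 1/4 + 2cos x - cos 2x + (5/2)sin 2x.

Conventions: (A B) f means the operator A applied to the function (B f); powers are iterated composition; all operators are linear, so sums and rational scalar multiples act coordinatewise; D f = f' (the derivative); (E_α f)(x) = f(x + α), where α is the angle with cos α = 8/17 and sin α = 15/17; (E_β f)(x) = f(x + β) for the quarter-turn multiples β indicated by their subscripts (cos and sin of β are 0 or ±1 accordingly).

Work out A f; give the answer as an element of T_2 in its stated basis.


D f = -2sin x + 5cos 2x + 2sin 2x
E_alpha f = 1/4 + (16/17)cos x - (30/17)sin x + (761/289)cos 2x - (325/578)sin 2x
(D + E_alpha) f = 1/4 + (16/17)cos x - (64/17)sin x + (2206/289)cos 2x + (831/578)sin 2x
E_3pi/2 (D + E_alpha) f = 1/4 + (64/17)cos x + (16/17)sin x - (2206/289)cos 2x - (831/578)sin 2x
(-4E_3pi/2) (D + E_alpha) f = -1 - (256/17)cos x - (64/17)sin x + (8824/289)cos 2x + (1662/289)sin 2x

the image equals g(x) = -1 - (256/17)cos x - (64/17)sin x + (8824/289)cos 2x + (1662/289)sin 2x


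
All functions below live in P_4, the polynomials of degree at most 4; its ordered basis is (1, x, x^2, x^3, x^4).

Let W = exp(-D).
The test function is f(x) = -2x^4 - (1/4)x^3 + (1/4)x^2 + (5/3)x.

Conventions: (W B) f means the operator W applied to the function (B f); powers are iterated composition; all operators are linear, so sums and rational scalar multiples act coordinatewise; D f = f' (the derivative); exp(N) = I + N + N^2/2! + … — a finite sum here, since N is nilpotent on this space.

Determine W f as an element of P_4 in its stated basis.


order-1 term: 8x^3 + (3/4)x^2 - (1/2)x - 5/3
order-2 term: -12x^2 - (3/4)x + 1/4
order-3 term: 8x + 1/4
order-4 term: -2
the series for exp(-D) f terminates at order 4
exp(-D) f = -2x^4 + (31/4)x^3 - 11x^2 + (101/12)x - 19/6

g(x) = -2x^4 + (31/4)x^3 - 11x^2 + (101/12)x - 19/6


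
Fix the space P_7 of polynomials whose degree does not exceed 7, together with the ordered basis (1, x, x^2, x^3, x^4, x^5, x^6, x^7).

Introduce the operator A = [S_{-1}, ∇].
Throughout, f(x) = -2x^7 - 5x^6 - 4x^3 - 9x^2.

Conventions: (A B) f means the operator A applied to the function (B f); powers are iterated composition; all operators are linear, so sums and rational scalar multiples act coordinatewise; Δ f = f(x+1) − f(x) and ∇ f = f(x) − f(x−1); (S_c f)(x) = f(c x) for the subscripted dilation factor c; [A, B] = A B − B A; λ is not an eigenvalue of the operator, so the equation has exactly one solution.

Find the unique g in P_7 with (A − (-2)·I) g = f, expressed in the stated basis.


g(x) = -x^7 + (9/2)x^6 + 27x^5 - 100x^4 - 312x^3 + (1365/2)x^2 + 992x - 706

write g with unknown coordinates in the stated basis and equate coefficients in (A − (-2)·I) g = f
solving from the highest basis element down gives g = -x^7 + (9/2)x^6 + 27x^5 - 100x^4 - 312x^3 + (1365/2)x^2 + 992x - 706
check: A g = -14x^6 - 54x^5 + 200x^4 + 620x^3 - 1374x^2 - 1984x + 1412
so A g − (-2)·g = -2x^7 - 5x^6 - 4x^3 - 9x^2 = f ✓


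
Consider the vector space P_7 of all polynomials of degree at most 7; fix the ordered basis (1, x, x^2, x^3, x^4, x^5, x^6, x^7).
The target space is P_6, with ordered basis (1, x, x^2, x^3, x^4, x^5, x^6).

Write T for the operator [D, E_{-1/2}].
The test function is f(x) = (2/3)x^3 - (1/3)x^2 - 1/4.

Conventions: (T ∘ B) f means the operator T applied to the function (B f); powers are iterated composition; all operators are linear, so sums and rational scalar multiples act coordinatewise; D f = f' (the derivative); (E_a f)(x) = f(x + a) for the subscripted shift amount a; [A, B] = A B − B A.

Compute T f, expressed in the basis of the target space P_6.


E_{-1/2} f = (2/3)x^3 - (4/3)x^2 + (5/6)x - 5/12
D E_{-1/2} f = 2x^2 - (8/3)x + 5/6
D f = 2x^2 - (2/3)x
E_{-1/2} D f = 2x^2 - (8/3)x + 5/6
[D, E_{-1/2}] f = 0

g(x) = 0


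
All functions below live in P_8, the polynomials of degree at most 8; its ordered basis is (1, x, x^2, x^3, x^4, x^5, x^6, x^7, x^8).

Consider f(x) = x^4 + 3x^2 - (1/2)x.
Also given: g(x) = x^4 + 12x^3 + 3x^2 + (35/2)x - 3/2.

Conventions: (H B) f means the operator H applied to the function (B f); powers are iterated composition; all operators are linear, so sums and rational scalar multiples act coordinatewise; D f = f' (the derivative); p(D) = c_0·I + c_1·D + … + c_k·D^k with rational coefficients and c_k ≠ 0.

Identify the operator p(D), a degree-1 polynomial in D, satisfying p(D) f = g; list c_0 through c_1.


D^0 f = x^4 + 3x^2 - (1/2)x
D^1 f = 4x^3 + 6x - 1/2
matching coefficients of g against c_0 f + c_1 Df + … from the top degree down determines the c_i
solution: c_0 = 1, c_1 = 3

p(D) = I + 3·D, i.e. c_0 = 1, c_1 = 3


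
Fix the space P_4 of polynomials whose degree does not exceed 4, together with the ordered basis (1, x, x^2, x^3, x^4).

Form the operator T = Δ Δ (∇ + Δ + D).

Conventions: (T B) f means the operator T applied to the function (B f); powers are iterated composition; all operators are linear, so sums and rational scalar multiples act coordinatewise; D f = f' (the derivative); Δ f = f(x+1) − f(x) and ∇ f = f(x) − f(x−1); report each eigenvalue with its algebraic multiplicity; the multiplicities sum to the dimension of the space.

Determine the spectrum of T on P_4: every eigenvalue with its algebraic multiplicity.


λ = 0 (multiplicity 5)

image of 1: 0
image of x: 0
image of x^2: 0
image of x^3: 18
image of x^4: 72x + 72
the matrix is upper triangular; its diagonal is (0, 0, 0, 0, 0)
for a triangular matrix the eigenvalues are the diagonal entries, with algebraic multiplicity their repetition count


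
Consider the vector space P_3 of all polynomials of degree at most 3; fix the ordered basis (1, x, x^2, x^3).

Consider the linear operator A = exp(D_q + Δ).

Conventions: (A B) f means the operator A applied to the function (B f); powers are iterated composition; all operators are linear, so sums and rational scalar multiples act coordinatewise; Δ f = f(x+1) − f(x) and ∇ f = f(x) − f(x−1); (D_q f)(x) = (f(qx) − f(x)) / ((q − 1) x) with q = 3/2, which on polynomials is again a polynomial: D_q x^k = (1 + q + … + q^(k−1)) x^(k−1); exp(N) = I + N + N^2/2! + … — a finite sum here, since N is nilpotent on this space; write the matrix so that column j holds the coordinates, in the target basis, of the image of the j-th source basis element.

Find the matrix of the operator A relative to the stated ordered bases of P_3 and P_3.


image of 1: 1
image of x: x + 2
image of x^2: x^2 + (9/2)x + 11/2
image of x^3: x^3 + (31/4)x^2 + (327/16)x + 39/2
each image's coordinates form column j of the matrix

the matrix is [[1, 2, 11/2, 39/2]; [0, 1, 9/2, 327/16]; [0, 0, 1, 31/4]; [0, 0, 0, 1]] (rows listed top to bottom)


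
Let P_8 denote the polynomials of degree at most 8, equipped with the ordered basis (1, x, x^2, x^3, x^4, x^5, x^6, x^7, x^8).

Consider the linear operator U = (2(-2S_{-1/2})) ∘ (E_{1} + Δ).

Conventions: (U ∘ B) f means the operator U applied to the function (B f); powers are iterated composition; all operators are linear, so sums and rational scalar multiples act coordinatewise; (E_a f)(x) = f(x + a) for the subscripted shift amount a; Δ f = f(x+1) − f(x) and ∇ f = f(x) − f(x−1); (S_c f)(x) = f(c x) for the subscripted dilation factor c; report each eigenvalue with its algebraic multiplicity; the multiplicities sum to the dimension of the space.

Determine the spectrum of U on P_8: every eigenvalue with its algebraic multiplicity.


image of 1: -4
image of x: 2x - 8
image of x^2: -x^2 + 8x - 8
image of x^3: (1/2)x^3 - 6x^2 + 12x - 8
image of x^4: -(1/4)x^4 + 4x^3 - 12x^2 + 16x - 8
image of x^5: (1/8)x^5 - (5/2)x^4 + 10x^3 - 20x^2 + 20x - 8
image of x^6: -(1/16)x^6 + (3/2)x^5 - (15/2)x^4 + 20x^3 - 30x^2 + 24x - 8
image of x^7: (1/32)x^7 - (7/8)x^6 + (21/4)x^5 - (35/2)x^4 + 35x^3 - 42x^2 + 28x - 8
image of x^8: -(1/64)x^8 + (1/2)x^7 - (7/2)x^6 + 14x^5 - 35x^4 + 56x^3 - 56x^2 + 32x - 8
the matrix is upper triangular; its diagonal is (-4, 2, -1, 1/2, -1/4, 1/8, -1/16, 1/32, -1/64)
for a triangular matrix the eigenvalues are the diagonal entries, with algebraic multiplicity their repetition count

λ = -4 (multiplicity 1), λ = -1 (multiplicity 1), λ = -1/4 (multiplicity 1), λ = -1/16 (multiplicity 1), λ = -1/64 (multiplicity 1), λ = 1/32 (multiplicity 1), λ = 1/8 (multiplicity 1), λ = 1/2 (multiplicity 1), λ = 2 (multiplicity 1)


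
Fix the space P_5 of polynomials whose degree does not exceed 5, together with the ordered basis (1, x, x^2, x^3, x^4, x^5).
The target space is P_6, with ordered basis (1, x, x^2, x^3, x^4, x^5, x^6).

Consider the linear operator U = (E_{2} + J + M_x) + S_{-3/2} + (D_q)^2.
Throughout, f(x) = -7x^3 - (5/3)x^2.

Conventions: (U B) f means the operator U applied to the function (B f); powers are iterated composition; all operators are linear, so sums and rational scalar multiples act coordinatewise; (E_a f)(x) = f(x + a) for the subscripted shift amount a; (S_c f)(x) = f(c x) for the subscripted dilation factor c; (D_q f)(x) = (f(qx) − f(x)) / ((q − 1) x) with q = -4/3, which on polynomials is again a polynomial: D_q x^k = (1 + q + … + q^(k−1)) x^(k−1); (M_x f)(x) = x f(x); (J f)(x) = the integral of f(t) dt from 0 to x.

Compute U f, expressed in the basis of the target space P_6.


g(x) = -(35/4)x^4 + (1037/72)x^3 - (569/12)x^2 - (2357/27)x - 559/9

E_{2} f = -7x^3 - (131/3)x^2 - (272/3)x - 188/3
J f = -(7/4)x^4 - (5/9)x^3
M_x f = -7x^4 - (5/3)x^3
(E_{2} + J + M_x) f = -(35/4)x^4 - (83/9)x^3 - (131/3)x^2 - (272/3)x - 188/3
S_{-3/2} f = (189/8)x^3 - (15/4)x^2
D_q f = -(91/9)x^2 + (5/9)x
D_q D_q f = (91/27)x + 5/9
((E_{2} + J + M_x) + S_{-3/2} + (D_q)^2) f = -(35/4)x^4 + (1037/72)x^3 - (569/12)x^2 - (2357/27)x - 559/9


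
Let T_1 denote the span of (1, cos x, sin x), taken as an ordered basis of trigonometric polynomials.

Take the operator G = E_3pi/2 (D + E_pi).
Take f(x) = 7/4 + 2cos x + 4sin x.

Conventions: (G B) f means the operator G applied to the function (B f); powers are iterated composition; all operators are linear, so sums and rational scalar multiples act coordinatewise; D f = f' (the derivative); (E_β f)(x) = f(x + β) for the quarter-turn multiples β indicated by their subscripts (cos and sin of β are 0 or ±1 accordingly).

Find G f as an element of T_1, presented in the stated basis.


D f = 4cos x - 2sin x
E_pi f = 7/4 - 2cos x - 4sin x
(D + E_pi) f = 7/4 + 2cos x - 6sin x
E_3pi/2 (D + E_pi) f = 7/4 + 6cos x + 2sin x

the image equals g(x) = 7/4 + 6cos x + 2sin x


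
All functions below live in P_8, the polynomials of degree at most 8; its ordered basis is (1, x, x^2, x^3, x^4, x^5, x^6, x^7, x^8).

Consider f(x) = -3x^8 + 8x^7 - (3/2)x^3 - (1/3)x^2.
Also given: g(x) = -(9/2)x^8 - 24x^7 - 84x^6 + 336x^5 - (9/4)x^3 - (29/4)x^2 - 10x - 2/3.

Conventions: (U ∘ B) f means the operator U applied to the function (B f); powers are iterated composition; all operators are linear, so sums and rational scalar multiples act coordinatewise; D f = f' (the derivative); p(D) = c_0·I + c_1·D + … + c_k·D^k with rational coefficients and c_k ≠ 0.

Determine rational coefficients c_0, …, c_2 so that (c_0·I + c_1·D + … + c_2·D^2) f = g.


p(D) = (3/2)·I + (3/2)·D + D^2, i.e. c_0 = 3/2, c_1 = 3/2, c_2 = 1

D^0 f = -3x^8 + 8x^7 - (3/2)x^3 - (1/3)x^2
D^1 f = -24x^7 + 56x^6 - (9/2)x^2 - (2/3)x
D^2 f = -168x^6 + 336x^5 - 9x - 2/3
matching coefficients of g against c_0 f + c_1 Df + … from the top degree down determines the c_i
solution: c_0 = 3/2, c_1 = 3/2, c_2 = 1
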